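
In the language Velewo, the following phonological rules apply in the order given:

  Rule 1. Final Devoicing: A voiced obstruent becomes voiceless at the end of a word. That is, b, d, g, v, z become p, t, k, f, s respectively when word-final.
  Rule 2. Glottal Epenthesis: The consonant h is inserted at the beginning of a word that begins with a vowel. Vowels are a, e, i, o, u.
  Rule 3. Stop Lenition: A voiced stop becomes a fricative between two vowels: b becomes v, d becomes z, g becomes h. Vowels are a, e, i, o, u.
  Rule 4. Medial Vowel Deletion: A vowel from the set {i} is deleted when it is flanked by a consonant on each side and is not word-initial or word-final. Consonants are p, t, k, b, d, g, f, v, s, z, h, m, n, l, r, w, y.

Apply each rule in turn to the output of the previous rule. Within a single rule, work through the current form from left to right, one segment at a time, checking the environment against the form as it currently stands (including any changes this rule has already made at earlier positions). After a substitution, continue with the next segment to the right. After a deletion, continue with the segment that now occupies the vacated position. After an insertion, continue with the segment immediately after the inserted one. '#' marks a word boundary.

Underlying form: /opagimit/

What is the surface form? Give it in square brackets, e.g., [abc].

Rule 1 Final Devoicing: no change — [opagimit]
Rule 2 Glottal Epenthesis: [opagimit] → [hopagimit]
Rule 3 Stop Lenition: [hopagimit] → [hopahimit]
Rule 4 Medial Vowel Deletion: [hopahimit] → [hopahmt]

[hopahmt]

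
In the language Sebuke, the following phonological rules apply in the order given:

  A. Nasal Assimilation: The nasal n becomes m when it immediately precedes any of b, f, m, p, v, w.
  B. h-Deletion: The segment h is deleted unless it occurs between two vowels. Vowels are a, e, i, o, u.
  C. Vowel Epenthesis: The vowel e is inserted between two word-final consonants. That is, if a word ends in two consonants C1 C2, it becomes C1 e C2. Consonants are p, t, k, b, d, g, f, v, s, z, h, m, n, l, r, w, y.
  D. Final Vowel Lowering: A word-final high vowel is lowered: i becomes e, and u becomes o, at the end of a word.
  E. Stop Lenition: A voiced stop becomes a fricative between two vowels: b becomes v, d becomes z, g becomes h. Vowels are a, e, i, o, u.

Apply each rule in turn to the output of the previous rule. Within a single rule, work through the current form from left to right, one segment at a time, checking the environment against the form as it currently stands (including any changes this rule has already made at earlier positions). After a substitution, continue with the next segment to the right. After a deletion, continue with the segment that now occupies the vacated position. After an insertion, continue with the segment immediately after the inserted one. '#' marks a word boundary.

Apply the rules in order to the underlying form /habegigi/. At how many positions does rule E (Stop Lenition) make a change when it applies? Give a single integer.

3

A Nasal Assimilation: no change — [habegigi]
B h-Deletion: [habegigi] → [abegigi]
C Vowel Epenthesis: no change — [abegigi]
D Final Vowel Lowering: [abegigi] → [abegige]
E Stop Lenition: [abegige] → [avehihe]
Rule E changed 3 position(s).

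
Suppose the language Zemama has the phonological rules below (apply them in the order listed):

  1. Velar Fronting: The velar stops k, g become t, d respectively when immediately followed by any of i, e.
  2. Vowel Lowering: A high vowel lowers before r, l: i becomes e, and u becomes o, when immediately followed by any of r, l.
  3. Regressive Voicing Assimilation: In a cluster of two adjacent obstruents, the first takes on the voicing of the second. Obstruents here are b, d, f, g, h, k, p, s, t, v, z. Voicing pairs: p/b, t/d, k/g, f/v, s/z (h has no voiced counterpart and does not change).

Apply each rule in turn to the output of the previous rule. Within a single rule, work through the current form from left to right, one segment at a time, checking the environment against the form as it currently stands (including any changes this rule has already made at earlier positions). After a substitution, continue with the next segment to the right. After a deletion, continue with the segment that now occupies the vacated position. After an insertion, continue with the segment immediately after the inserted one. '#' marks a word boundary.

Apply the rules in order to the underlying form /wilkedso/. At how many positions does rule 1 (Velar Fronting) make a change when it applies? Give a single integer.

1 Velar Fronting: [wilkedso] → [wiltedso]
2 Vowel Lowering: [wiltedso] → [weltedso]
3 Regressive Voicing Assimilation: [weltedso] → [weltetso]
Rule 1 changed 1 position(s).

1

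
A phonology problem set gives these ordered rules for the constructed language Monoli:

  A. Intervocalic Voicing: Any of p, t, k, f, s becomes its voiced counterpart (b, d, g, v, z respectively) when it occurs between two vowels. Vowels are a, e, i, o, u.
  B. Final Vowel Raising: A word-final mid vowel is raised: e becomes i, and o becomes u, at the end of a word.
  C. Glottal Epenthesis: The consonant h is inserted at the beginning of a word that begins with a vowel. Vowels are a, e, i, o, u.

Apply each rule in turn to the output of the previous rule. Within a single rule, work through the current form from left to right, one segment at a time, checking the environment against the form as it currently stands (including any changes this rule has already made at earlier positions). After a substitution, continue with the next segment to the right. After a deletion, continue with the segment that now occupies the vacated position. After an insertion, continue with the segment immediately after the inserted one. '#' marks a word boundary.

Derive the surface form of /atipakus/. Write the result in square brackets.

A Intervocalic Voicing: [atipakus] → [adibagus]
B Final Vowel Raising: no change — [adibagus]
C Glottal Epenthesis: [adibagus] → [hadibagus]

[hadibagus]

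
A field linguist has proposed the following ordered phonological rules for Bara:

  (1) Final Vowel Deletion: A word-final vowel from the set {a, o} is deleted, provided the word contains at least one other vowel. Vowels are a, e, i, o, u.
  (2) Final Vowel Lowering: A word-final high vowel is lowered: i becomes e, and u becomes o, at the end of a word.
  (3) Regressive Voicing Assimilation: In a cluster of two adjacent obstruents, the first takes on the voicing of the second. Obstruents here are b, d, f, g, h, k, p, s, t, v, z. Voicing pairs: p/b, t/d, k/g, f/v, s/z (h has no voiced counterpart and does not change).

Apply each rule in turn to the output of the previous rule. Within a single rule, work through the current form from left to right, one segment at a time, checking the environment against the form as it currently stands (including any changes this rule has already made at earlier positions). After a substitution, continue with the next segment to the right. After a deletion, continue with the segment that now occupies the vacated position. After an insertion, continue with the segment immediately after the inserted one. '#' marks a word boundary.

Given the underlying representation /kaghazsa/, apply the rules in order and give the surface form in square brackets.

[kakhass]

(1) Final Vowel Deletion: [kaghazsa] → [kaghazs]
(2) Final Vowel Lowering: no change — [kaghazs]
(3) Regressive Voicing Assimilation: [kaghazs] → [kakhass]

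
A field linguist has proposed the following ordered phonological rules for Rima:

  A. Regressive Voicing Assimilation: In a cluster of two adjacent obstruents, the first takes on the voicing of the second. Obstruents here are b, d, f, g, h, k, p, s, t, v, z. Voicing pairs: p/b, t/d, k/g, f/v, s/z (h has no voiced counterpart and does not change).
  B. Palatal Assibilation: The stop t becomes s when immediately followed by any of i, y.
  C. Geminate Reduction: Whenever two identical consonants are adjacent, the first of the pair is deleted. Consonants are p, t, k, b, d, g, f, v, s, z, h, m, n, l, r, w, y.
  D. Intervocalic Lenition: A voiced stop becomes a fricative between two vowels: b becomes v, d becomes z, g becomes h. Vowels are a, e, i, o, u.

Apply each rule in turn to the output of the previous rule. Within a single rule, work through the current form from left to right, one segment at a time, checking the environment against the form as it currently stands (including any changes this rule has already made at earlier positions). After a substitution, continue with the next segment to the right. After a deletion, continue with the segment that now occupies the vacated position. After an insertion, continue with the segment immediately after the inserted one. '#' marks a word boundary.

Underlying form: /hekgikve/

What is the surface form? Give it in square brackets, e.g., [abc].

A Regressive Voicing Assimilation: [hekgikve] → [heggigve]
B Palatal Assibilation: no change — [heggigve]
C Geminate Reduction: [heggigve] → [hegigve]
D Intervocalic Lenition: [hegigve] → [hehigve]

[hehigve]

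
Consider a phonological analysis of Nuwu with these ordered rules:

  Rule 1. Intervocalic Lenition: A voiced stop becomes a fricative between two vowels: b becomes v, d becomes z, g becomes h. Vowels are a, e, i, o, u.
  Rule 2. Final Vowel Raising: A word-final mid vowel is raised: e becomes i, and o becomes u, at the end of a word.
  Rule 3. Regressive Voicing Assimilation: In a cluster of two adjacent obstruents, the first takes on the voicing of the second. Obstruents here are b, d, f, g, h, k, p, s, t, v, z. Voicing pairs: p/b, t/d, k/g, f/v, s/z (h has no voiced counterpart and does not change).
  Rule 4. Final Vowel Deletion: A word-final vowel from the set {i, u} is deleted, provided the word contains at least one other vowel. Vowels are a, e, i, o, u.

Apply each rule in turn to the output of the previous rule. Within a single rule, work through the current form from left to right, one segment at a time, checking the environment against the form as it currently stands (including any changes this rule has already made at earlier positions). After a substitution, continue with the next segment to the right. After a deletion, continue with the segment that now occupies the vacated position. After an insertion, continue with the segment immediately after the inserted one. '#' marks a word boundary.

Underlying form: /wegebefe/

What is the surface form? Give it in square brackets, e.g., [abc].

[wehevef]

Rule 1 Intervocalic Lenition: [wegebefe] → [wehevefe]
Rule 2 Final Vowel Raising: [wehevefe] → [wehevefi]
Rule 3 Regressive Voicing Assimilation: no change — [wehevefi]
Rule 4 Final Vowel Deletion: [wehevefi] → [wehevef]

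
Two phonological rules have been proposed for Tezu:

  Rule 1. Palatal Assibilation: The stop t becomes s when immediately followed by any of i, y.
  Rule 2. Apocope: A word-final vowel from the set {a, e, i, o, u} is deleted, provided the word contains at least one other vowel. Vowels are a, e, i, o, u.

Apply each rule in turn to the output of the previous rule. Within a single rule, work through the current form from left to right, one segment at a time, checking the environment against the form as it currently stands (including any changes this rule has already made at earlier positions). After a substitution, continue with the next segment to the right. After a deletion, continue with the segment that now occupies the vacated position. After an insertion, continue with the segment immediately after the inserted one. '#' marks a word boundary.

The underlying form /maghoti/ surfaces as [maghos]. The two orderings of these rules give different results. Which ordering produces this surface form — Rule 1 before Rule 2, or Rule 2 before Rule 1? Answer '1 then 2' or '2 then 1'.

1 then 2

Order 1 then 2:
  1 Palatal Assibilation: [maghoti] → [maghosi]
  2 Apocope: [maghosi] → [maghos]
  result: [maghos]
Order 2 then 1:
  2 Apocope: [maghoti] → [maghot]
  1 Palatal Assibilation: no change — [maghot]
  result: [maghot]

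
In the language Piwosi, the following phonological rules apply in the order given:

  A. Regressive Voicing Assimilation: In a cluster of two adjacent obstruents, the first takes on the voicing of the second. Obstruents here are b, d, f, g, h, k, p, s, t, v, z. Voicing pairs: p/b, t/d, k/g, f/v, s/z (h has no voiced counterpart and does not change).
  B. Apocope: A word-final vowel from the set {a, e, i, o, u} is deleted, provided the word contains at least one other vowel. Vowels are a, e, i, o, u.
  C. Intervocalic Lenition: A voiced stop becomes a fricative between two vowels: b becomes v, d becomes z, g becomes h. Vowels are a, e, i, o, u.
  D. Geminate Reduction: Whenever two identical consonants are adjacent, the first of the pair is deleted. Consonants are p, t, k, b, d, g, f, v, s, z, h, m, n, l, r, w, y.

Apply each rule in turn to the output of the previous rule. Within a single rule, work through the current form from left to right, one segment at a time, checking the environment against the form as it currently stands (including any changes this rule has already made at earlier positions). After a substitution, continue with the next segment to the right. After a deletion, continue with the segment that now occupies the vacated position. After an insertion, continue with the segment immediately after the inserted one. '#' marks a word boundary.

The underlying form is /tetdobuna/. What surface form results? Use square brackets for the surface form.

A Regressive Voicing Assimilation: [tetdobuna] → [teddobuna]
B Apocope: [teddobuna] → [teddobun]
C Intervocalic Lenition: [teddobun] → [teddovun]
D Geminate Reduction: [teddovun] → [tedovun]

[tedovun]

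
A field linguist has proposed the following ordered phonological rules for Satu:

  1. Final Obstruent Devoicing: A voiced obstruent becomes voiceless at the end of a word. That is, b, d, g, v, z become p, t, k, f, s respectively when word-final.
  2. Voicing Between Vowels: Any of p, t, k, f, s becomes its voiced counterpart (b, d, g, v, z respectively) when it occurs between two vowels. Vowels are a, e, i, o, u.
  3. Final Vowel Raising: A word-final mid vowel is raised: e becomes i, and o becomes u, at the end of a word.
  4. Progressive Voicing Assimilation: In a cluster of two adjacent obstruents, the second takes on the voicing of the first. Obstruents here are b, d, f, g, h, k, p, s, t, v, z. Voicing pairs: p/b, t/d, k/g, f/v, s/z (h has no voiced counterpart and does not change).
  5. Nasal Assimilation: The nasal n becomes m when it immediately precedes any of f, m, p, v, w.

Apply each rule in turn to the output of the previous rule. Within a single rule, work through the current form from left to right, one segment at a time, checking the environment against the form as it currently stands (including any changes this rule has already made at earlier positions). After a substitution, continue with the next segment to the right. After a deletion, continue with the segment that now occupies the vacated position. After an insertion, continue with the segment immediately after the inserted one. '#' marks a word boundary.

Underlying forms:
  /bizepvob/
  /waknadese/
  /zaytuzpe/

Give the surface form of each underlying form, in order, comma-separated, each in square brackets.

/bizepvob/:
  1 Final Obstruent Devoicing: [bizepvob] → [bizepvop]
  2 Voicing Between Vowels: no change — [bizepvop]
  3 Final Vowel Raising: no change — [bizepvop]
  4 Progressive Voicing Assimilation: [bizepvop] → [bizepfop]
  5 Nasal Assimilation: no change — [bizepfop]
/waknadese/:
  1 Final Obstruent Devoicing: no change — [waknadese]
  2 Voicing Between Vowels: [waknadese] → [waknadeze]
  3 Final Vowel Raising: [waknadeze] → [waknadezi]
  4 Progressive Voicing Assimilation: no change — [waknadezi]
  5 Nasal Assimilation: no change — [waknadezi]
/zaytuzpe/:
  1 Final Obstruent Devoicing: no change — [zaytuzpe]
  2 Voicing Between Vowels: no change — [zaytuzpe]
  3 Final Vowel Raising: [zaytuzpe] → [zaytuzpi]
  4 Progressive Voicing Assimilation: [zaytuzpi] → [zaytuzbi]
  5 Nasal Assimilation: no change — [zaytuzbi]

[bizepfop], [waknadezi], [zaytuzbi]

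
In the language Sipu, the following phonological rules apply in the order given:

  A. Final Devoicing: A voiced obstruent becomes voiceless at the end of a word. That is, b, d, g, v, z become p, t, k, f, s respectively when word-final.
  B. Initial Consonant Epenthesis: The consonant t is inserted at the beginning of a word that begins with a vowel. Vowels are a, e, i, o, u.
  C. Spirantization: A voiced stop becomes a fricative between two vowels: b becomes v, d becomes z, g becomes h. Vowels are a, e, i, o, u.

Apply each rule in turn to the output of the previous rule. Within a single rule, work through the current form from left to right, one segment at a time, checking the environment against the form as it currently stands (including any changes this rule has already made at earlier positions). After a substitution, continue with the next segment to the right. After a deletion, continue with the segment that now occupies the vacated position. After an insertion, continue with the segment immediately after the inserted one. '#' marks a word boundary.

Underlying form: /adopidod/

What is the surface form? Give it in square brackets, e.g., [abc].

A Final Devoicing: [adopidod] → [adopidot]
B Initial Consonant Epenthesis: [adopidot] → [tadopidot]
C Spirantization: [tadopidot] → [tazopizot]

[tazopizot]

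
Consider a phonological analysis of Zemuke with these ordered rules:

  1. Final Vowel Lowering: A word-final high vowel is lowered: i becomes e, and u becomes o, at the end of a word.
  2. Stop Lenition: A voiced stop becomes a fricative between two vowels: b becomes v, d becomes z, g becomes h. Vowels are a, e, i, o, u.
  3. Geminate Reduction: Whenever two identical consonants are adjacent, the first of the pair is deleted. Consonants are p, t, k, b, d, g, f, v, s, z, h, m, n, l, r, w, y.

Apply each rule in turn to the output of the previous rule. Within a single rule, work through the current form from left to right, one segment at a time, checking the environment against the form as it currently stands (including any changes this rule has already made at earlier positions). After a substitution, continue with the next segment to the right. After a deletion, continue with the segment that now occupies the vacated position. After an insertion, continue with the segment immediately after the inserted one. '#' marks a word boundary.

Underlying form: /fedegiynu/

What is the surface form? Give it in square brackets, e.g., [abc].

1 Final Vowel Lowering: [fedegiynu] → [fedegiyno]
2 Stop Lenition: [fedegiyno] → [fezehiyno]
3 Geminate Reduction: no change — [fezehiyno]

[fezehiyno]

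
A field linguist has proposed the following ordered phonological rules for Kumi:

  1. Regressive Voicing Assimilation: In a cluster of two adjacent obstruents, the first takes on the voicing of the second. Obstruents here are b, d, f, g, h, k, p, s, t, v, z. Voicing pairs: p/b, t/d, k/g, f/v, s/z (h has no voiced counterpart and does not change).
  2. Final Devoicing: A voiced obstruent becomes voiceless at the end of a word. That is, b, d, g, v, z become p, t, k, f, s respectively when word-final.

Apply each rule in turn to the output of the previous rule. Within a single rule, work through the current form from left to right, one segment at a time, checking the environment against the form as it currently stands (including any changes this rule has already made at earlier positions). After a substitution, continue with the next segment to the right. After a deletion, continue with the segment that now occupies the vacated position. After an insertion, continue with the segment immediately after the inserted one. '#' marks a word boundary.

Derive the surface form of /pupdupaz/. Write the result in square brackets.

1 Regressive Voicing Assimilation: [pupdupaz] → [pubdupaz]
2 Final Devoicing: [pubdupaz] → [pubdupas]

[pubdupas]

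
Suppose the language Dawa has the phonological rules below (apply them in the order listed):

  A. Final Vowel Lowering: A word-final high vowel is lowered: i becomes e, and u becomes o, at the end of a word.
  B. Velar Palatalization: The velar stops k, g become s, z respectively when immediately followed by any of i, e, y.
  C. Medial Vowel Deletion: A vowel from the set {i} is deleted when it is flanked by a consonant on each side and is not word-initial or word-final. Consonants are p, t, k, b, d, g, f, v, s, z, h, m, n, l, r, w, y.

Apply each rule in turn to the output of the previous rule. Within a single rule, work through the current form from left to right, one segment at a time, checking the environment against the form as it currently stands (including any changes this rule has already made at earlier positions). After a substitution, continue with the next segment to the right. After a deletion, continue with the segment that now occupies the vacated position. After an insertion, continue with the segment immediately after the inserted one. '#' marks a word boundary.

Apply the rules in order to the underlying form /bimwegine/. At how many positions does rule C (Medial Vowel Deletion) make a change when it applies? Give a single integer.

A Final Vowel Lowering: no change — [bimwegine]
B Velar Palatalization: [bimwegine] → [bimwezine]
C Medial Vowel Deletion: [bimwezine] → [bmwezne]
Rule C changed 2 position(s).

2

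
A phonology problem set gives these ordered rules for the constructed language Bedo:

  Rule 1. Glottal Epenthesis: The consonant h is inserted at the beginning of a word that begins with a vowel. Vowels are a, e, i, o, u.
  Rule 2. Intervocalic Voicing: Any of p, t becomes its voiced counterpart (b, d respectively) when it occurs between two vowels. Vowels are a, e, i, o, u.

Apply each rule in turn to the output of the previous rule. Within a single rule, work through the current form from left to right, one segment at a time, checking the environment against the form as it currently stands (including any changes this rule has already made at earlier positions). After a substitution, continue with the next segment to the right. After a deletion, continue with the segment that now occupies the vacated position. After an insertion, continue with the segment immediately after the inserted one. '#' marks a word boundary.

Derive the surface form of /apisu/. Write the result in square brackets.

[habisu]

Rule 1 Glottal Epenthesis: [apisu] → [hapisu]
Rule 2 Intervocalic Voicing: [hapisu] → [habisu]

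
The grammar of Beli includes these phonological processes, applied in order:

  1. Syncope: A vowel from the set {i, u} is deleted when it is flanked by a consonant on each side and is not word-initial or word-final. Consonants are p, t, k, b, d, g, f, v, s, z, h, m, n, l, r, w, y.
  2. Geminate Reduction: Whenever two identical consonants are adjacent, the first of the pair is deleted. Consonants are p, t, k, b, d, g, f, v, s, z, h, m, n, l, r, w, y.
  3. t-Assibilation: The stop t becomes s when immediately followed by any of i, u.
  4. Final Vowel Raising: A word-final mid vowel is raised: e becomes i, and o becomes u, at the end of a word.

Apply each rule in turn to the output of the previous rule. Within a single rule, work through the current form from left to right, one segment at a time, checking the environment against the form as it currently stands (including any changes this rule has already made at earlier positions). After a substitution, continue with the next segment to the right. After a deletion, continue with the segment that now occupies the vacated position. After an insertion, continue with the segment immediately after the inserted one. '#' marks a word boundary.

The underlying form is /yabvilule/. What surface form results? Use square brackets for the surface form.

1 Syncope: [yabvilule] → [yabvlle]
2 Geminate Reduction: [yabvlle] → [yabvle]
3 t-Assibilation: no change — [yabvle]
4 Final Vowel Raising: [yabvle] → [yabvli]

[yabvli]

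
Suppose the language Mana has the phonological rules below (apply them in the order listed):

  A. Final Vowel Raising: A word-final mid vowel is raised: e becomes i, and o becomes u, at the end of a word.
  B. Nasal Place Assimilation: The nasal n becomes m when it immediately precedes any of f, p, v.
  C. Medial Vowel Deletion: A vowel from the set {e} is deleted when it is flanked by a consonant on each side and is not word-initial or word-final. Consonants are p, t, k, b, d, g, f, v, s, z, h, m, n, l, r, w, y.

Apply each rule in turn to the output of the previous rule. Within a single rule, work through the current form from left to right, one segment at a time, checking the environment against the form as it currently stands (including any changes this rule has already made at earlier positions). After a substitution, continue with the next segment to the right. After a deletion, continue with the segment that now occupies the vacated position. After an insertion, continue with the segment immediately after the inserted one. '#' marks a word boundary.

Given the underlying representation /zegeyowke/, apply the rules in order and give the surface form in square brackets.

[zgyowki]

A Final Vowel Raising: [zegeyowke] → [zegeyowki]
B Nasal Place Assimilation: no change — [zegeyowki]
C Medial Vowel Deletion: [zegeyowki] → [zgyowki]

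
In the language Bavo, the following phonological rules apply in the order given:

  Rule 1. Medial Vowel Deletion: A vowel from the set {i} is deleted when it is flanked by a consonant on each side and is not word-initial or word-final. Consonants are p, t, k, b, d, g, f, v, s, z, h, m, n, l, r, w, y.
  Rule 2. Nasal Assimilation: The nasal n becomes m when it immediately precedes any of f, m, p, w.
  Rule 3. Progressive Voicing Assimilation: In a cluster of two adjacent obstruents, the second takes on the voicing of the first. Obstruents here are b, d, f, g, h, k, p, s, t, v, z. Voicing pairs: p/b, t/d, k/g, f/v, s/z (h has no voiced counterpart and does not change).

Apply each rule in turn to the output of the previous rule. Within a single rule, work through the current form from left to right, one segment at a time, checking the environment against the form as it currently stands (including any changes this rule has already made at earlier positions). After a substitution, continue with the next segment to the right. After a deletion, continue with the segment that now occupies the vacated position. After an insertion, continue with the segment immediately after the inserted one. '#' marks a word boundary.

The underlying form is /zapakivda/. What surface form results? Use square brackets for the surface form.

Rule 1 Medial Vowel Deletion: [zapakivda] → [zapakvda]
Rule 2 Nasal Assimilation: no change — [zapakvda]
Rule 3 Progressive Voicing Assimilation: [zapakvda] → [zapakfta]

[zapakfta]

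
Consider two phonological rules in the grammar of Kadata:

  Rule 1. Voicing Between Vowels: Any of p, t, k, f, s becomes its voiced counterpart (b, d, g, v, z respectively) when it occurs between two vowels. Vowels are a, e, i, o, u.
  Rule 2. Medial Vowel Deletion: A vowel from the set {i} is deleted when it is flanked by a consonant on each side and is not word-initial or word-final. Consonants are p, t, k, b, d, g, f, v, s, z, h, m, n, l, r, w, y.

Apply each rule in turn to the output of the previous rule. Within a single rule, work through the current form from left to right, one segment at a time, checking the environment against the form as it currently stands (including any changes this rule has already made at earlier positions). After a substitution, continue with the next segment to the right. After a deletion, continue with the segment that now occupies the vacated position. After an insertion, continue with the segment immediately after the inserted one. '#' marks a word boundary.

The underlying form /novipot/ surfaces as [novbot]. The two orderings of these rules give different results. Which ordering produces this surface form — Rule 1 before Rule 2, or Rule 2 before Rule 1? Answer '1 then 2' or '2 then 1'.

Order 1 then 2:
  1 Voicing Between Vowels: [novipot] → [novibot]
  2 Medial Vowel Deletion: [novibot] → [novbot]
  result: [novbot]
Order 2 then 1:
  2 Medial Vowel Deletion: [novipot] → [novpot]
  1 Voicing Between Vowels: no change — [novpot]
  result: [novpot]

1 then 2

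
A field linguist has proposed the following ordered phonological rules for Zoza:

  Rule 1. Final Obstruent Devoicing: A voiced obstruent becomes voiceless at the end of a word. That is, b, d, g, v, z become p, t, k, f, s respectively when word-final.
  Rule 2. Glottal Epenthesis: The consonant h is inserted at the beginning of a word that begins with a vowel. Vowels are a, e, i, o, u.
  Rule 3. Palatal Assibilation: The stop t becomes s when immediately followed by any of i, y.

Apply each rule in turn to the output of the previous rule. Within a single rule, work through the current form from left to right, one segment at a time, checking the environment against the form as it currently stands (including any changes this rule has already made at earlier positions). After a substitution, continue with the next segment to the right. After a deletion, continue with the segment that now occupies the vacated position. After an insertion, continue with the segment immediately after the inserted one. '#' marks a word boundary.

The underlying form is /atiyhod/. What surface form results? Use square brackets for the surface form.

[hasiyhot]

Rule 1 Final Obstruent Devoicing: [atiyhod] → [atiyhot]
Rule 2 Glottal Epenthesis: [atiyhot] → [hatiyhot]
Rule 3 Palatal Assibilation: [hatiyhot] → [hasiyhot]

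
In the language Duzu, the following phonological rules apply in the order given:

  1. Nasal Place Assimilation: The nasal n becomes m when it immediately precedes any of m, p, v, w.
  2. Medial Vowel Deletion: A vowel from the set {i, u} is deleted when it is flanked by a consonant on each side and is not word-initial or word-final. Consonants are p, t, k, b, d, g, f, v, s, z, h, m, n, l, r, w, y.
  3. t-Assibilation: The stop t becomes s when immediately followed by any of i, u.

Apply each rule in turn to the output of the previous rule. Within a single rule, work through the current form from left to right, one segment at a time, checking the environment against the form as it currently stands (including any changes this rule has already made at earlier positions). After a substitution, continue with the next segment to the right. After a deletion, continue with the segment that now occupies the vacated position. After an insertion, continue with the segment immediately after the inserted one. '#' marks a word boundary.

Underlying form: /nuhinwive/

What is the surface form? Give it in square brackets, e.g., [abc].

[nhmwve]

1 Nasal Place Assimilation: [nuhinwive] → [nuhimwive]
2 Medial Vowel Deletion: [nuhimwive] → [nhmwve]
3 t-Assibilation: no change — [nhmwve]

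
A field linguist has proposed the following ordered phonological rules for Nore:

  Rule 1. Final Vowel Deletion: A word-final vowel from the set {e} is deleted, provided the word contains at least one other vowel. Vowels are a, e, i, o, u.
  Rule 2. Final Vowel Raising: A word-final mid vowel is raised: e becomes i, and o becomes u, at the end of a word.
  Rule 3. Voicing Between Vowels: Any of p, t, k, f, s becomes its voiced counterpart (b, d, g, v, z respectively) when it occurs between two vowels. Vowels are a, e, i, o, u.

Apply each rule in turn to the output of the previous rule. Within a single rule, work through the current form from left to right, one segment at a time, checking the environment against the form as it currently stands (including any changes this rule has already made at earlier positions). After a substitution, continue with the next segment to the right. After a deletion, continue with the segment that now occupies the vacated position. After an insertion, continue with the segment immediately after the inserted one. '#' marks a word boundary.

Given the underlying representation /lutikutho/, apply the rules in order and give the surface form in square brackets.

[ludiguthu]

Rule 1 Final Vowel Deletion: no change — [lutikutho]
Rule 2 Final Vowel Raising: [lutikutho] → [lutikuthu]
Rule 3 Voicing Between Vowels: [lutikuthu] → [ludiguthu]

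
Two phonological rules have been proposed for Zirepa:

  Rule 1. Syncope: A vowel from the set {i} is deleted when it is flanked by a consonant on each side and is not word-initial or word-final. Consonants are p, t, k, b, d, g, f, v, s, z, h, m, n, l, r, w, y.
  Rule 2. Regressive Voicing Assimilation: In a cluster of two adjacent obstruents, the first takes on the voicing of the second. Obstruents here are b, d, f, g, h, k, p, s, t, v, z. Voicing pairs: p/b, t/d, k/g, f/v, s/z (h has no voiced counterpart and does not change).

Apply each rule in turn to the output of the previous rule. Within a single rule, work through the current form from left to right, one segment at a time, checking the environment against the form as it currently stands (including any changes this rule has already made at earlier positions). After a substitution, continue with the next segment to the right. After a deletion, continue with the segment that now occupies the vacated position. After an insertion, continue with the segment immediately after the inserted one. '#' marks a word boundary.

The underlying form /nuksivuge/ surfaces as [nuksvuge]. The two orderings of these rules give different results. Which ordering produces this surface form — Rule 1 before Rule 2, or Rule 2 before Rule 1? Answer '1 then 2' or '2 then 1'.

2 then 1

Order 1 then 2:
  1 Syncope: [nuksivuge] → [nuksvuge]
  2 Regressive Voicing Assimilation: [nuksvuge] → [nukzvuge]
  result: [nukzvuge]
Order 2 then 1:
  2 Regressive Voicing Assimilation: no change — [nuksivuge]
  1 Syncope: [nuksivuge] → [nuksvuge]
  result: [nuksvuge]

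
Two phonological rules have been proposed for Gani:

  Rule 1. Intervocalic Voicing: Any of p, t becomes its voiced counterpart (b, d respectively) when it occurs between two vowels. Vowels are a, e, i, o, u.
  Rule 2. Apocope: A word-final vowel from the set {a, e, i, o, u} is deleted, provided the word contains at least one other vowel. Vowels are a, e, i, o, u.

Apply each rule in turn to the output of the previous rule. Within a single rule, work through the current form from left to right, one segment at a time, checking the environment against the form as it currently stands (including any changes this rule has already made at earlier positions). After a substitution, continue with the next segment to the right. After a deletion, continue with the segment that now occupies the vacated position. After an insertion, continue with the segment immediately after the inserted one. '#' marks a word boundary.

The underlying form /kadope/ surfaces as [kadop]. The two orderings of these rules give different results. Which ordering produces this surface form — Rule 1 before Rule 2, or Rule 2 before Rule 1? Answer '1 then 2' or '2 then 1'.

2 then 1

Order 1 then 2:
  1 Intervocalic Voicing: [kadope] → [kadobe]
  2 Apocope: [kadobe] → [kadob]
  result: [kadob]
Order 2 then 1:
  2 Apocope: [kadope] → [kadop]
  1 Intervocalic Voicing: no change — [kadop]
  result: [kadop]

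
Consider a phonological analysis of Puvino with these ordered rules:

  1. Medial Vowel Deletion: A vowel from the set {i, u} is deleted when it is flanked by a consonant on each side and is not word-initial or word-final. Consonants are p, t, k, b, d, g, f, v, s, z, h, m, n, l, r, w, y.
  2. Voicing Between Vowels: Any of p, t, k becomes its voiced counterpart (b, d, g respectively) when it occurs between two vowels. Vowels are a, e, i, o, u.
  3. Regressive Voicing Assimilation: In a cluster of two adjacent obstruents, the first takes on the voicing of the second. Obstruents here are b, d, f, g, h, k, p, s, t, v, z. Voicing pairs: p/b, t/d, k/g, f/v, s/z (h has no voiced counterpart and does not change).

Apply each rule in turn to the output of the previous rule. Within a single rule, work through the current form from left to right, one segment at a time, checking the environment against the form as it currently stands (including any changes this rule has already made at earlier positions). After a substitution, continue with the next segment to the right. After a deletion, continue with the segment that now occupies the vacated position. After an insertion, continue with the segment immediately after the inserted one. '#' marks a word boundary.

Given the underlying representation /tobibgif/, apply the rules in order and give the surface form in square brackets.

[tobbkf]

1 Medial Vowel Deletion: [tobibgif] → [tobbgf]
2 Voicing Between Vowels: no change — [tobbgf]
3 Regressive Voicing Assimilation: [tobbgf] → [tobbkf]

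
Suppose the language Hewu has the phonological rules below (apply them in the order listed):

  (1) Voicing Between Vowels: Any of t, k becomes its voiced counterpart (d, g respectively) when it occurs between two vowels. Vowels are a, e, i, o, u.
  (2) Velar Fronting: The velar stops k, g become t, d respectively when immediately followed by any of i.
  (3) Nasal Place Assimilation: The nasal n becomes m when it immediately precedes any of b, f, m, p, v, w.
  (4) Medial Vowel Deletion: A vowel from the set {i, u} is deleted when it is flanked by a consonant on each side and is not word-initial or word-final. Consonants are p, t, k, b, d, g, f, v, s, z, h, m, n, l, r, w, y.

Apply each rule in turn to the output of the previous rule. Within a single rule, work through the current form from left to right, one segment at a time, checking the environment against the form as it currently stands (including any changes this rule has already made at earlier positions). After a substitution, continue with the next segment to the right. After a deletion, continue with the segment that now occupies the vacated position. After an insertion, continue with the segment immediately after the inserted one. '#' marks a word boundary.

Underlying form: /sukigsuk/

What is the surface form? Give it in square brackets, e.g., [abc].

(1) Voicing Between Vowels: [sukigsuk] → [sugigsuk]
(2) Velar Fronting: [sugigsuk] → [sudigsuk]
(3) Nasal Place Assimilation: no change — [sudigsuk]
(4) Medial Vowel Deletion: [sudigsuk] → [sdgsk]

[sdgsk]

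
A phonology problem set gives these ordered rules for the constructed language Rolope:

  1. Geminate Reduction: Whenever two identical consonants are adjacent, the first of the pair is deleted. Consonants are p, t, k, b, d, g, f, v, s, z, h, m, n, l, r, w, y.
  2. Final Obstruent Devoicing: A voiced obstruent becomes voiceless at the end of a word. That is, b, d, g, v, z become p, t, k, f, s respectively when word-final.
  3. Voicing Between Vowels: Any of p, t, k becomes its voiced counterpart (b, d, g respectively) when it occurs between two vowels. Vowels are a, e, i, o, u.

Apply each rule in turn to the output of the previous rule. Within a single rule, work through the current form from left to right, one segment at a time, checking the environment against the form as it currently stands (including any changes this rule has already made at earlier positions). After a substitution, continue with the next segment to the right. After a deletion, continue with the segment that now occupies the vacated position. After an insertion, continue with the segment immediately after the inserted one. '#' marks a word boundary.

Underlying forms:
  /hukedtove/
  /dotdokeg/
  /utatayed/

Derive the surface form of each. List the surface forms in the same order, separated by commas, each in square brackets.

[hugedtove], [dotdogek], [udadayet]

/hukedtove/:
  1 Geminate Reduction: no change — [hukedtove]
  2 Final Obstruent Devoicing: no change — [hukedtove]
  3 Voicing Between Vowels: [hukedtove] → [hugedtove]
/dotdokeg/:
  1 Geminate Reduction: no change — [dotdokeg]
  2 Final Obstruent Devoicing: [dotdokeg] → [dotdokek]
  3 Voicing Between Vowels: [dotdokek] → [dotdogek]
/utatayed/:
  1 Geminate Reduction: no change — [utatayed]
  2 Final Obstruent Devoicing: [utatayed] → [utatayet]
  3 Voicing Between Vowels: [utatayet] → [udadayet]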